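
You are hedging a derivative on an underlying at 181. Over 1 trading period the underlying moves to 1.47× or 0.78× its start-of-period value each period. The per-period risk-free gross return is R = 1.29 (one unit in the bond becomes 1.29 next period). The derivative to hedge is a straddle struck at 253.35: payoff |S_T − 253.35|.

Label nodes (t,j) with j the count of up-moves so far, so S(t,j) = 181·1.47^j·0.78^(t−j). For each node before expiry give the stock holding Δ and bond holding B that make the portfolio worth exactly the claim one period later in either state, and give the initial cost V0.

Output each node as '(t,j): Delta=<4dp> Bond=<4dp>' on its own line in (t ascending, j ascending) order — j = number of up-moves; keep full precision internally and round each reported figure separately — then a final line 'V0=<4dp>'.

No-arbitrage ⇒ martingale measure with p* = (R−d)/(u−d) = 0.7391.
At expiry t=1: V(1,0)=112.1700, V(1,1)=12.7200
Node (0,0) S=181.0000: V=(p*·12.7200+(1−p*)·112.1700)/1.29=29.9717; Δ=(12.7200−112.1700)/(266.0700−141.1800)=-0.7963; B=V−Δ·S=174.1021
Root portfolio cost Δ·181+B reproduces V0=29.9717.

(0,0): Delta=-0.7963 Bond=174.1021
V0=29.9717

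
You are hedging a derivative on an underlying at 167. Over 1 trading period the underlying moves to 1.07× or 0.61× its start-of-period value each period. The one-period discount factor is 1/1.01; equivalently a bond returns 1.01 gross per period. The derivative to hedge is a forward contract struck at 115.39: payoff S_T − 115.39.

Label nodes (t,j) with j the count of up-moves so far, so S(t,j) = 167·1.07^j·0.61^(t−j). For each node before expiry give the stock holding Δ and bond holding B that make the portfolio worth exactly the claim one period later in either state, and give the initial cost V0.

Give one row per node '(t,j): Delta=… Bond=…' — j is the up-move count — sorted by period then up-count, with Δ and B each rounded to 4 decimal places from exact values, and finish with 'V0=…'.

(0,0): Delta=1.0000 Bond=-114.2475
V0=52.7525

Since d<R<u, set p* = (R−d)/(u−d) = 0.8696; price each node as the discounted p*-expectation of its children.
Terminal values V(1,·): V(1,0)=-13.5200, V(1,1)=63.3000
  t=0,j=0: stock 167.0000 → up 178.6900 (V=63.3000), down 101.8700 (V=-13.5200). Price 52.7525; hedge Δ=1.0000, bond B=-114.2475.
The time-0 hedge costs 52.7525, which is the no-arbitrage price.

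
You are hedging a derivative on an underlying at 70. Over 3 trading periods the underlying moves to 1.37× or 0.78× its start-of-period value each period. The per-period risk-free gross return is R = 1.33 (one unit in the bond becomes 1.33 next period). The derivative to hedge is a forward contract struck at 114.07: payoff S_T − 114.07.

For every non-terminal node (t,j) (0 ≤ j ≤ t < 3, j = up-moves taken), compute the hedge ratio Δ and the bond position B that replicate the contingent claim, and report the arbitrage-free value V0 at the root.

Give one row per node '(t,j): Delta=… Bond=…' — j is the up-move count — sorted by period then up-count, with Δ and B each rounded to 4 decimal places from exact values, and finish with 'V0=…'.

(0,0): Delta=1.0000 Bond=-48.4860
(1,0): Delta=1.0000 Bond=-64.4864
(1,1): Delta=1.0000 Bond=-64.4864
(2,0): Delta=1.0000 Bond=-85.7669
(2,1): Delta=1.0000 Bond=-85.7669
(2,2): Delta=1.0000 Bond=-85.7669
V0=21.5140

Since d<R<u, set p* = (R−d)/(u−d) = 0.9322; price each node as the discounted p*-expectation of its children.
At expiry t=3: V(3,0)=-80.8514, V(3,1)=-55.7244, V(3,2)=-11.5913, V(3,3)=65.9247
(2,0): S=42.5880. Δ = (V_up−V_dn)/(S_up−S_dn) = (-55.7244−-80.8514)/(58.3456−33.2186) = 1.0000. V = [p*·-55.7244 + (1−p*)·-80.8514]/1.33 = -43.1789. B = V − Δ·S = -85.7669.
(2,1): S=74.8020. Δ = (V_up−V_dn)/(S_up−S_dn) = (-11.5913−-55.7244)/(102.4787−58.3456) = 1.0000. V = [p*·-11.5913 + (1−p*)·-55.7244]/1.33 = -10.9649. B = V − Δ·S = -85.7669.
(2,2): S=131.3830. Δ = (V_up−V_dn)/(S_up−S_dn) = (65.9247−-11.5913)/(179.9947−102.4787) = 1.0000. V = [p*·65.9247 + (1−p*)·-11.5913]/1.33 = 45.6161. B = V − Δ·S = -85.7669.
(1,0): S=54.6000. Δ = (V_up−V_dn)/(S_up−S_dn) = (-10.9649−-43.1789)/(74.8020−42.5880) = 1.0000. V = [p*·-10.9649 + (1−p*)·-43.1789]/1.33 = -9.8864. B = V − Δ·S = -64.4864.
(1,1): S=95.9000. Δ = (V_up−V_dn)/(S_up−S_dn) = (45.6161−-10.9649)/(131.3830−74.8020) = 1.0000. V = [p*·45.6161 + (1−p*)·-10.9649]/1.33 = 31.4136. B = V − Δ·S = -64.4864.
(0,0): S=70.0000. Δ = (V_up−V_dn)/(S_up−S_dn) = (31.4136−-9.8864)/(95.9000−54.6000) = 1.0000. V = [p*·31.4136 + (1−p*)·-9.8864]/1.33 = 21.5140. B = V − Δ·S = -48.4860.
Root portfolio cost Δ·70+B reproduces V0=21.5140.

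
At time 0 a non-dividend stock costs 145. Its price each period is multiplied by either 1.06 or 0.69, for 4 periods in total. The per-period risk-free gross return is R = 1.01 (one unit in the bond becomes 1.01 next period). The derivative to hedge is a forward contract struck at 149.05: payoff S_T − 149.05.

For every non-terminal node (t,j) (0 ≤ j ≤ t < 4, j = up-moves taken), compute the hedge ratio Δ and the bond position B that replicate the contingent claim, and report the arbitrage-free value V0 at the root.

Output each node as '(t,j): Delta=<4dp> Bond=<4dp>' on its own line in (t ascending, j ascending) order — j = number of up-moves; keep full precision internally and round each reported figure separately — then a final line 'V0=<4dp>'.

Risk-neutral probability p* = (R−d)/(u−d) = (1.01−0.69)/(1.06−0.69) = 0.8649.
At expiry t=4: V(4,0)=-116.1827, V(4,1)=-98.5582, V(4,2)=-71.4828, V(4,3)=-29.8888, V(4,4)=34.0092
Node (3,0) S=47.6338: V=(p*·-98.5582+(1−p*)·-116.1827)/1.01=-99.9405; Δ=(-98.5582−-116.1827)/(50.4918−32.8673)=1.0000; B=V−Δ·S=-147.5743
Node (3,1) S=73.1766: V=(p*·-71.4828+(1−p*)·-98.5582)/1.01=-74.3977; Δ=(-71.4828−-98.5582)/(77.5672−50.4918)=1.0000; B=V−Δ·S=-147.5743
Node (3,2) S=112.4162: V=(p*·-29.8888+(1−p*)·-71.4828)/1.01=-35.1581; Δ=(-29.8888−-71.4828)/(119.1612−77.5672)=1.0000; B=V−Δ·S=-147.5743
Node (3,3) S=172.6973: V=(p*·34.0092+(1−p*)·-29.8888)/1.01=25.1231; Δ=(34.0092−-29.8888)/(183.0592−119.1612)=1.0000; B=V−Δ·S=-147.5743
Node (2,0) S=69.0345: V=(p*·-74.3977+(1−p*)·-99.9405)/1.01=-77.0786; Δ=(-74.3977−-99.9405)/(73.1766−47.6338)=1.0000; B=V−Δ·S=-146.1131
Node (2,1) S=106.0530: V=(p*·-35.1581+(1−p*)·-74.3977)/1.01=-40.0601; Δ=(-35.1581−-74.3977)/(112.4162−73.1766)=1.0000; B=V−Δ·S=-146.1131
Node (2,2) S=162.9220: V=(p*·25.1231+(1−p*)·-35.1581)/1.01=16.8089; Δ=(25.1231−-35.1581)/(172.6973−112.4162)=1.0000; B=V−Δ·S=-146.1131
Node (1,0) S=100.0500: V=(p*·-40.0601+(1−p*)·-77.0786)/1.01=-44.6165; Δ=(-40.0601−-77.0786)/(106.0530−69.0345)=1.0000; B=V−Δ·S=-144.6665
Node (1,1) S=153.7000: V=(p*·16.8089+(1−p*)·-40.0601)/1.01=9.0335; Δ=(16.8089−-40.0601)/(162.9220−106.0530)=1.0000; B=V−Δ·S=-144.6665
Node (0,0) S=145.0000: V=(p*·9.0335+(1−p*)·-44.6165)/1.01=1.7659; Δ=(9.0335−-44.6165)/(153.7000−100.0500)=1.0000; B=V−Δ·S=-143.2341
The time-0 hedge costs 1.7659, which is the no-arbitrage price.

(0,0): Delta=1.0000 Bond=-143.2341
(1,0): Delta=1.0000 Bond=-144.6665
(1,1): Delta=1.0000 Bond=-144.6665
(2,0): Delta=1.0000 Bond=-146.1131
(2,1): Delta=1.0000 Bond=-146.1131
(2,2): Delta=1.0000 Bond=-146.1131
(3,0): Delta=1.0000 Bond=-147.5743
(3,1): Delta=1.0000 Bond=-147.5743
(3,2): Delta=1.0000 Bond=-147.5743
(3,3): Delta=1.0000 Bond=-147.5743
V0=1.7659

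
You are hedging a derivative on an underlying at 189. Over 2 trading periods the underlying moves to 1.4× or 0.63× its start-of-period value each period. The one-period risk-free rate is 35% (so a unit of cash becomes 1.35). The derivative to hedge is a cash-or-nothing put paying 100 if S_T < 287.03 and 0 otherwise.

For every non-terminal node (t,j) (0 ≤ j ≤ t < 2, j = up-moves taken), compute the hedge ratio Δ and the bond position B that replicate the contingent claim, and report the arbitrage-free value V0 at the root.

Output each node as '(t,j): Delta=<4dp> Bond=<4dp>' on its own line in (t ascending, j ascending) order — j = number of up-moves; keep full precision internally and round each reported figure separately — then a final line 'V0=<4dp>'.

(0,0): Delta=-0.4759 Bond=96.8479
(1,0): Delta=0.0000 Bond=74.0741
(1,1): Delta=-0.4908 Bond=134.6801
V0=6.8946

Since d<R<u, set p* = (R−d)/(u−d) = 0.9351; price each node as the discounted p*-expectation of its children.
Payoff layer (t=2): V(2,0)=100.0000, V(2,1)=100.0000, V(2,2)=0.0000
(1,0): S=119.0700. Δ = (V_up−V_dn)/(S_up−S_dn) = (100.0000−100.0000)/(166.6980−75.0141) = 0.0000. V = [p*·100.0000 + (1−p*)·100.0000]/1.35 = 74.0741. B = V − Δ·S = 74.0741.
(1,1): S=264.6000. Δ = (V_up−V_dn)/(S_up−S_dn) = (0.0000−100.0000)/(370.4400−166.6980) = -0.4908. V = [p*·0.0000 + (1−p*)·100.0000]/1.35 = 4.8100. B = V − Δ·S = 134.6801.
(0,0): S=189.0000. Δ = (V_up−V_dn)/(S_up−S_dn) = (4.8100−74.0741)/(264.6000−119.0700) = -0.4759. V = [p*·4.8100 + (1−p*)·74.0741]/1.35 = 6.8946. B = V − Δ·S = 96.8479.
Check: Δ(0,0)·S0 + B(0,0) = 6.8946 = V0.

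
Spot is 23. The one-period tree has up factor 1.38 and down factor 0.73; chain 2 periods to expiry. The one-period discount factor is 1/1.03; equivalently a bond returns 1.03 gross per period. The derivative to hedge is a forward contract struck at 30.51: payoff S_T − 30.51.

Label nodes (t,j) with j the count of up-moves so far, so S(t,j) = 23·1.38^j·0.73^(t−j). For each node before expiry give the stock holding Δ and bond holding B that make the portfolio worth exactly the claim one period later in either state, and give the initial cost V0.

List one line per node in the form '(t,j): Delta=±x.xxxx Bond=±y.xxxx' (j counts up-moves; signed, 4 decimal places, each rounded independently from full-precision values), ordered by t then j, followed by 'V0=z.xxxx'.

(0,0): Delta=1.0000 Bond=-28.7586
(1,0): Delta=1.0000 Bond=-29.6214
(1,1): Delta=1.0000 Bond=-29.6214
V0=-5.7586

The replicating-portfolio and risk-neutral prices coincide; use p* = (1.03−0.73)/(1.38−0.73) = 0.4615 for the latter.
Payoff layer (t=2): V(2,0)=-18.2533, V(2,1)=-7.3398, V(2,2)=13.2912
Node (1,0) S=16.7900: V=(p*·-7.3398+(1−p*)·-18.2533)/1.03=-12.8314; Δ=(-7.3398−-18.2533)/(23.1702−12.2567)=1.0000; B=V−Δ·S=-29.6214
Node (1,1) S=31.7400: V=(p*·13.2912+(1−p*)·-7.3398)/1.03=2.1186; Δ=(13.2912−-7.3398)/(43.8012−23.1702)=1.0000; B=V−Δ·S=-29.6214
Node (0,0) S=23.0000: V=(p*·2.1186+(1−p*)·-12.8314)/1.03=-5.7586; Δ=(2.1186−-12.8314)/(31.7400−16.7900)=1.0000; B=V−Δ·S=-28.7586
Root portfolio cost Δ·23+B reproduces V0=-5.7586.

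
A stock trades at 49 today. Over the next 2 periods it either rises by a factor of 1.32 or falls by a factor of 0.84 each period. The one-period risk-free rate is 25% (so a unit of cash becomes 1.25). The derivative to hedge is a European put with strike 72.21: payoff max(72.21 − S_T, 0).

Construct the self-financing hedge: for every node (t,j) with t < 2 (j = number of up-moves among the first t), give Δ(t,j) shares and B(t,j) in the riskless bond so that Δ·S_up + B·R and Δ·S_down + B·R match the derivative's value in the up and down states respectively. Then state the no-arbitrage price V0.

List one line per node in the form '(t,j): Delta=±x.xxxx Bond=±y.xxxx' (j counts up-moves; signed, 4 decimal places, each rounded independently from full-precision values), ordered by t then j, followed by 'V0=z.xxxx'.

(0,0): Delta=-0.6174 Bond=33.6174
(1,0): Delta=-1.0000 Bond=57.7680
(1,1): Delta=-0.5759 Bond=39.3334
V0=3.3629

Under the risk-neutral measure, an up-move has probability p* = (R−d)/(u−d) = 0.8542 and values discount at R = 1.25.
Payoff layer (t=2): V(2,0)=37.6356, V(2,1)=17.8788, V(2,2)=0.0000
(1,0): S=41.1600. Δ = (V_up−V_dn)/(S_up−S_dn) = (17.8788−37.6356)/(54.3312−34.5744) = -1.0000. V = [p*·17.8788 + (1−p*)·37.6356]/1.25 = 16.6080. B = V − Δ·S = 57.7680.
(1,1): S=64.6800. Δ = (V_up−V_dn)/(S_up−S_dn) = (0.0000−17.8788)/(85.3776−54.3312) = -0.5759. V = [p*·0.0000 + (1−p*)·17.8788]/1.25 = 2.0859. B = V − Δ·S = 39.3334.
(0,0): S=49.0000. Δ = (V_up−V_dn)/(S_up−S_dn) = (2.0859−16.6080)/(64.6800−41.1600) = -0.6174. V = [p*·2.0859 + (1−p*)·16.6080]/1.25 = 3.3629. B = V − Δ·S = 33.6174.
Root portfolio cost Δ·49+B reproduces V0=3.3629.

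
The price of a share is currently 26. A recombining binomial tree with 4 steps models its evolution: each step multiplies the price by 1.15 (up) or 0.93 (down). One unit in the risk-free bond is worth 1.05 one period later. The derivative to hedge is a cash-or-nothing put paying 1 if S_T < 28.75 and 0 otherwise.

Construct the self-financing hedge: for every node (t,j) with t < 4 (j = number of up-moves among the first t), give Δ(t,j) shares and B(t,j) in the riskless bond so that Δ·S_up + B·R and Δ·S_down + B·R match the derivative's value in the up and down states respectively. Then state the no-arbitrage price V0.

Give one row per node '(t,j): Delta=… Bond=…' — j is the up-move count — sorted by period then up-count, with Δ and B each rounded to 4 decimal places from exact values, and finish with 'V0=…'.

(0,0): Delta=-0.0511 Bond=1.5312
(1,0): Delta=-0.0845 Bond=2.4176
(1,1): Delta=-0.0285 Bond=0.9330
(2,0): Delta=-0.1050 Bond=2.9984
(2,1): Delta=-0.0708 Bond=2.1551
(2,2): Delta=0.0000 Bond=0.0000
(3,0): Delta=0.0000 Bond=0.9524
(3,1): Delta=-0.1758 Bond=4.9784
(3,2): Delta=0.0000 Bond=0.0000
(3,3): Delta=0.0000 Bond=0.0000
V0=0.2037

The replicating-portfolio and risk-neutral prices coincide; use p* = (1.05−0.93)/(1.15−0.93) = 0.5455 for the latter.
Payoff layer (t=4): V(4,0)=1.0000, V(4,1)=1.0000, V(4,2)=0.0000, V(4,3)=0.0000, V(4,4)=0.0000
Node (3,0) S=20.9133: V=(p*·1.0000+(1−p*)·1.0000)/1.05=0.9524; Δ=(1.0000−1.0000)/(24.0503−19.4494)=0.0000; B=V−Δ·S=0.9524
Node (3,1) S=25.8605: V=(p*·0.0000+(1−p*)·1.0000)/1.05=0.4329; Δ=(0.0000−1.0000)/(29.7396−24.0503)=-0.1758; B=V−Δ·S=4.9784
Node (3,2) S=31.9780: V=(p*·0.0000+(1−p*)·0.0000)/1.05=0.0000; Δ=(0.0000−0.0000)/(36.7748−29.7396)=0.0000; B=V−Δ·S=0.0000
Node (3,3) S=39.5427: V=(p*·0.0000+(1−p*)·0.0000)/1.05=0.0000; Δ=(0.0000−0.0000)/(45.4742−36.7748)=0.0000; B=V−Δ·S=0.0000
Node (2,0) S=22.4874: V=(p*·0.4329+(1−p*)·0.9524)/1.05=0.6372; Δ=(0.4329−0.9524)/(25.8605−20.9133)=-0.1050; B=V−Δ·S=2.9984
Node (2,1) S=27.8070: V=(p*·0.0000+(1−p*)·0.4329)/1.05=0.1874; Δ=(0.0000−0.4329)/(31.9780−25.8605)=-0.0708; B=V−Δ·S=2.1551
Node (2,2) S=34.3850: V=(p*·0.0000+(1−p*)·0.0000)/1.05=0.0000; Δ=(0.0000−0.0000)/(39.5427−31.9780)=0.0000; B=V−Δ·S=0.0000
Node (1,0) S=24.1800: V=(p*·0.1874+(1−p*)·0.6372)/1.05=0.3732; Δ=(0.1874−0.6372)/(27.8070−22.4874)=-0.0845; B=V−Δ·S=2.4176
Node (1,1) S=29.9000: V=(p*·0.0000+(1−p*)·0.1874)/1.05=0.0811; Δ=(0.0000−0.1874)/(34.3850−27.8070)=-0.0285; B=V−Δ·S=0.9330
Node (0,0) S=26.0000: V=(p*·0.0811+(1−p*)·0.3732)/1.05=0.2037; Δ=(0.0811−0.3732)/(29.9000−24.1800)=-0.0511; B=V−Δ·S=1.5312
Self-financing check: at every node Δ·S+B equals the discounted successor values.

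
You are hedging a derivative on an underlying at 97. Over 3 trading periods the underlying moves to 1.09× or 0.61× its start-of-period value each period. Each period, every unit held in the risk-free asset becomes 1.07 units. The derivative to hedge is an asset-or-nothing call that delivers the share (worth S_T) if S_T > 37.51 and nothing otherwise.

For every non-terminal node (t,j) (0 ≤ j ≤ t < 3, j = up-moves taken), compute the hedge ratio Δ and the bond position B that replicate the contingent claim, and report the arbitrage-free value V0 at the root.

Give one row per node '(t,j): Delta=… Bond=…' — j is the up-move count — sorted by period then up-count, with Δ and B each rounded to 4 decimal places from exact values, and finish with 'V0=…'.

Under the risk-neutral measure, an up-move has probability p* = (R−d)/(u−d) = 0.9583 and values discount at R = 1.07.
Payoff layer (t=3): V(3,0)=0.0000, V(3,1)=39.3421, V(3,2)=70.2999, V(3,3)=125.6178
Node (2,0) S=36.0937: V=(p*·39.3421+(1−p*)·0.0000)/1.07=35.2363; Δ=(39.3421−0.0000)/(39.3421−22.0172)=2.2708; B=V−Δ·S=-46.7264
Node (2,1) S=64.4953: V=(p*·70.2999+(1−p*)·39.3421)/1.07=64.4953; Δ=(70.2999−39.3421)/(70.2999−39.3421)=1.0000; B=V−Δ·S=0.0000
Node (2,2) S=115.2457: V=(p*·125.6178+(1−p*)·70.2999)/1.07=115.2457; Δ=(125.6178−70.2999)/(125.6178−70.2999)=1.0000; B=V−Δ·S=0.0000
Node (1,0) S=59.1700: V=(p*·64.4953+(1−p*)·35.2363)/1.07=59.1366; Δ=(64.4953−35.2363)/(64.4953−36.0937)=1.0302; B=V−Δ·S=-1.8196
Node (1,1) S=105.7300: V=(p*·115.2457+(1−p*)·64.4953)/1.07=105.7300; Δ=(115.2457−64.4953)/(115.2457−64.4953)=1.0000; B=V−Δ·S=0.0000
Node (0,0) S=97.0000: V=(p*·105.7300+(1−p*)·59.1366)/1.07=96.9987; Δ=(105.7300−59.1366)/(105.7300−59.1700)=1.0007; B=V−Δ·S=-0.0709
Self-financing check: at every node Δ·S+B equals the discounted successor values.

(0,0): Delta=1.0007 Bond=-0.0709
(1,0): Delta=1.0302 Bond=-1.8196
(1,1): Delta=1.0000 Bond=0.0000
(2,0): Delta=2.2708 Bond=-46.7264
(2,1): Delta=1.0000 Bond=0.0000
(2,2): Delta=1.0000 Bond=0.0000
V0=96.9987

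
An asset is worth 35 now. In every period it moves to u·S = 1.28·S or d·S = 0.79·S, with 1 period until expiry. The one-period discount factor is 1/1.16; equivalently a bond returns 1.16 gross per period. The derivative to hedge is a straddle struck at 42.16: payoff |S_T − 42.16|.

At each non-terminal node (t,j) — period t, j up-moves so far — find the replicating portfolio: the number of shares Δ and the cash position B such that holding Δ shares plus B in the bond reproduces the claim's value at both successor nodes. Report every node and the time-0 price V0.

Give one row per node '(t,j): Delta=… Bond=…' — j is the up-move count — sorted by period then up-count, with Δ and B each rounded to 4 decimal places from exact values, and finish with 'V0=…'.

The replicating-portfolio and risk-neutral prices coincide; use p* = (1.16−0.79)/(1.28−0.79) = 0.7551 for the latter.
Payoff layer (t=1): V(1,0)=14.5100, V(1,1)=2.6400
Node (0,0) S=35.0000: V=(p*·2.6400+(1−p*)·14.5100)/1.16=4.7818; Δ=(2.6400−14.5100)/(44.8000−27.6500)=-0.6921; B=V−Δ·S=29.0063
The time-0 hedge costs 4.7818, which is the no-arbitrage price.

(0,0): Delta=-0.6921 Bond=29.0063
V0=4.7818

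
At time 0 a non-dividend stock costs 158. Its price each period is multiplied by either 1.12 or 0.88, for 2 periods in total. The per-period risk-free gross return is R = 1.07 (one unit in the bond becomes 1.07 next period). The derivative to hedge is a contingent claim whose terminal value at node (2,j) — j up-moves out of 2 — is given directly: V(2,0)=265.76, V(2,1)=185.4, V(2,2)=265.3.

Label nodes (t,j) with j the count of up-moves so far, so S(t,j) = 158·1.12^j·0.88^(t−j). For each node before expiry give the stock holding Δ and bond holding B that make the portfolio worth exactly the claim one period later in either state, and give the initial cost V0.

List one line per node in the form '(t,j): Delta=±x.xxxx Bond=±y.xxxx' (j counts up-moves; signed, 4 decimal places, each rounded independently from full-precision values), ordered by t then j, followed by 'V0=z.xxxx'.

(0,0): Delta=1.1464 Bond=27.5970
(1,0): Delta=-2.4082 Bond=523.7508
(1,1): Delta=1.8813 Bond=-100.5296
V0=208.7205

Since d<R<u, set p* = (R−d)/(u−d) = 0.7917; price each node as the discounted p*-expectation of its children.
At expiry t=2: V(2,0)=265.7600, V(2,1)=185.4000, V(2,2)=265.3000
  t=1,j=0: stock 139.0400 → up 155.7248 (V=185.4000), down 122.3552 (V=265.7600). Price 188.9174; hedge Δ=-2.4082, bond B=523.7508.
  t=1,j=1: stock 176.9600 → up 198.1952 (V=265.3000), down 155.7248 (V=185.4000). Price 232.3871; hedge Δ=1.8813, bond B=-100.5296.
  t=0,j=0: stock 158.0000 → up 176.9600 (V=232.3871), down 139.0400 (V=188.9174). Price 208.7205; hedge Δ=1.1464, bond B=27.5970.
The time-0 hedge costs 208.7205, which is the no-arbitrage price.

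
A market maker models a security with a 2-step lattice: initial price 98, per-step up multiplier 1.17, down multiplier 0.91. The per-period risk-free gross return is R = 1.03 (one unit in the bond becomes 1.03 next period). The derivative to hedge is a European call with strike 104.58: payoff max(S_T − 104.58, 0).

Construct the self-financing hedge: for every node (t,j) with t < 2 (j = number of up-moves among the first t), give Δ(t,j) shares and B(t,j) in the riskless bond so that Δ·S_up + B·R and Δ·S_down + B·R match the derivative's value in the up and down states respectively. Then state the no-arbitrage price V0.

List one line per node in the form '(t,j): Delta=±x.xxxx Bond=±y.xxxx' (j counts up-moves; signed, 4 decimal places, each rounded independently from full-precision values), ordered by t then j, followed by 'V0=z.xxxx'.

Under the risk-neutral measure, an up-move has probability p* = (R−d)/(u−d) = 0.4615 and values discount at R = 1.03.
Terminal values V(2,·): V(2,0)=0.0000, V(2,1)=0.0000, V(2,2)=29.5722
(1,0): S=89.1800. Δ = (V_up−V_dn)/(S_up−S_dn) = (0.0000−0.0000)/(104.3406−81.1538) = 0.0000. V = [p*·0.0000 + (1−p*)·0.0000]/1.03 = 0.0000. B = V − Δ·S = 0.0000.
(1,1): S=114.6600. Δ = (V_up−V_dn)/(S_up−S_dn) = (29.5722−0.0000)/(134.1522−104.3406) = 0.9920. V = [p*·29.5722 + (1−p*)·0.0000]/1.03 = 13.2512. B = V − Δ·S = -100.4881.
(0,0): S=98.0000. Δ = (V_up−V_dn)/(S_up−S_dn) = (13.2512−0.0000)/(114.6600−89.1800) = 0.5201. V = [p*·13.2512 + (1−p*)·0.0000]/1.03 = 5.9378. B = V − Δ·S = -45.0283.
The time-0 hedge costs 5.9378, which is the no-arbitrage price.

(0,0): Delta=0.5201 Bond=-45.0283
(1,0): Delta=0.0000 Bond=0.0000
(1,1): Delta=0.9920 Bond=-100.4881
V0=5.9378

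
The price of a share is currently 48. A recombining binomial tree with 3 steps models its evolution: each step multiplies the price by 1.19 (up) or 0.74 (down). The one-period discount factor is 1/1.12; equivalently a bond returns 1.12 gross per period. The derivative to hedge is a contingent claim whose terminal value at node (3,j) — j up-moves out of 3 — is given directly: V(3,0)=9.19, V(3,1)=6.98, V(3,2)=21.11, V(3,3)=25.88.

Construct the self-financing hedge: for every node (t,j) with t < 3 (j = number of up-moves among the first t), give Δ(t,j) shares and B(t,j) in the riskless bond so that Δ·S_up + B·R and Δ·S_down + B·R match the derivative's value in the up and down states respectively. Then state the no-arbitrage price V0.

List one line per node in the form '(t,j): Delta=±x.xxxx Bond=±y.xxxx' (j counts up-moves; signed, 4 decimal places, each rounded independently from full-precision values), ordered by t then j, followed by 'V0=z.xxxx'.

Under the risk-neutral measure, an up-move has probability p* = (R−d)/(u−d) = 0.8444 and values discount at R = 1.12.
Terminal payoffs: V(3,0)=9.1900, V(3,1)=6.9800, V(3,2)=21.1100, V(3,3)=25.8800
(2,0): S=26.2848. Δ = (V_up−V_dn)/(S_up−S_dn) = (6.9800−9.1900)/(31.2789−19.4508) = -0.1868. V = [p*·6.9800 + (1−p*)·9.1900]/1.12 = 6.5391. B = V − Δ·S = 11.4502.
(2,1): S=42.2688. Δ = (V_up−V_dn)/(S_up−S_dn) = (21.1100−6.9800)/(50.2999−31.2789) = 0.7429. V = [p*·21.1100 + (1−p*)·6.9800]/1.12 = 16.8857. B = V − Δ·S = -14.5143.
(2,2): S=67.9728. Δ = (V_up−V_dn)/(S_up−S_dn) = (25.8800−21.1100)/(80.8876−50.2999) = 0.1559. V = [p*·25.8800 + (1−p*)·21.1100]/1.12 = 22.4446. B = V − Δ·S = 11.8446.
(1,0): S=35.5200. Δ = (V_up−V_dn)/(S_up−S_dn) = (16.8857−6.5391)/(42.2688−26.2848) = 0.6473. V = [p*·16.8857 + (1−p*)·6.5391]/1.12 = 13.6395. B = V − Δ·S = -9.3530.
(1,1): S=57.1200. Δ = (V_up−V_dn)/(S_up−S_dn) = (22.4446−16.8857)/(67.9728−42.2688) = 0.2163. V = [p*·22.4446 + (1−p*)·16.8857]/1.12 = 19.2678. B = V − Δ·S = 6.9146.
(0,0): S=48.0000. Δ = (V_up−V_dn)/(S_up−S_dn) = (19.2678−13.6395)/(57.1200−35.5200) = 0.2606. V = [p*·19.2678 + (1−p*)·13.6395]/1.12 = 16.4217. B = V − Δ·S = 3.9144.
The time-0 hedge costs 16.4217, which is the no-arbitrage price.

(0,0): Delta=0.2606 Bond=3.9144
(1,0): Delta=0.6473 Bond=-9.3530
(1,1): Delta=0.2163 Bond=6.9146
(2,0): Delta=-0.1868 Bond=11.4502
(2,1): Delta=0.7429 Bond=-14.5143
(2,2): Delta=0.1559 Bond=11.8446
V0=16.4217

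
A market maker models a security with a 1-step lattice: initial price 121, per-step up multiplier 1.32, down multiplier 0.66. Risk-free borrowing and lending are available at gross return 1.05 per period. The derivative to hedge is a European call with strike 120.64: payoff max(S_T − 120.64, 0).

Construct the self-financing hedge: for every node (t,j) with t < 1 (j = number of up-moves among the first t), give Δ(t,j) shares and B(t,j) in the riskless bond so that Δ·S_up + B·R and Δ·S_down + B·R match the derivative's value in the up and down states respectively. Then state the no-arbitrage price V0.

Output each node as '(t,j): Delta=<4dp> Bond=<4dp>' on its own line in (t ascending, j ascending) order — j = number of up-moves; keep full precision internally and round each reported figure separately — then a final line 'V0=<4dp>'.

(0,0): Delta=0.4894 Bond=-37.2190
V0=21.9931

Under the risk-neutral measure, an up-move has probability p* = (R−d)/(u−d) = 0.5909 and values discount at R = 1.05.
Payoff layer (t=1): V(1,0)=0.0000, V(1,1)=39.0800
  t=0,j=0: stock 121.0000 → up 159.7200 (V=39.0800), down 79.8600 (V=0.0000). Price 21.9931; hedge Δ=0.4894, bond B=-37.2190.
Self-financing check: at every node Δ·S+B equals the discounted successor values.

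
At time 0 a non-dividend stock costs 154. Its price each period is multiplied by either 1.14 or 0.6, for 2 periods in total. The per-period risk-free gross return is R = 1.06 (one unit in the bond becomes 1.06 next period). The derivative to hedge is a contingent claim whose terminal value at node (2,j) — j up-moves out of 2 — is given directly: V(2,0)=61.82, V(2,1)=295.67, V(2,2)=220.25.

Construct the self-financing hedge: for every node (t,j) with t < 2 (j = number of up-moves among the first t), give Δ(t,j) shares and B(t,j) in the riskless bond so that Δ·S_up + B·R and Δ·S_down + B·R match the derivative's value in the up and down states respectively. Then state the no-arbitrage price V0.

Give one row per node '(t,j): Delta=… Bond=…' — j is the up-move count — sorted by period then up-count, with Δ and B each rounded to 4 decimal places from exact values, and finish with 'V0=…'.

(0,0): Delta=-0.3358 Bond=261.5850
(1,0): Delta=4.6867 Bond=-186.8050
(1,1): Delta=-0.7955 Bond=357.9906
V0=209.8690

Risk-neutral probability p* = (R−d)/(u−d) = (1.06−0.6)/(1.14−0.6) = 0.8519.
Terminal values V(2,·): V(2,0)=61.8200, V(2,1)=295.6700, V(2,2)=220.2500
  t=1,j=0: stock 92.4000 → up 105.3360 (V=295.6700), down 55.4400 (V=61.8200). Price 246.2505; hedge Δ=4.6867, bond B=-186.8050.
  t=1,j=1: stock 175.5600 → up 200.1384 (V=220.2500), down 105.3360 (V=295.6700). Price 218.3239; hedge Δ=-0.7955, bond B=357.9906.
  t=0,j=0: stock 154.0000 → up 175.5600 (V=218.3239), down 92.4000 (V=246.2505). Price 209.8690; hedge Δ=-0.3358, bond B=261.5850.
Check: Δ(0,0)·S0 + B(0,0) = 209.8690 = V0.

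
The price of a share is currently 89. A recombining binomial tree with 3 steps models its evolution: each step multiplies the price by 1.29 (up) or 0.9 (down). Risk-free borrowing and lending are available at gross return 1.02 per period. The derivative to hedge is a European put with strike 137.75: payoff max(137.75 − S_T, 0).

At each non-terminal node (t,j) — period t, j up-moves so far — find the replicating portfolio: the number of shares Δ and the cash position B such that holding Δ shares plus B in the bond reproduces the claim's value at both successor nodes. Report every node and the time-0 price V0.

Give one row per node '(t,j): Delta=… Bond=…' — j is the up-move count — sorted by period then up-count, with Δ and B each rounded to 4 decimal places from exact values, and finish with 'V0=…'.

(0,0): Delta=-0.8603 Bond=118.8305
(1,0): Delta=-1.0000 Bond=132.4010
(1,1): Delta=-0.6409 Bond=96.0208
(2,0): Delta=-1.0000 Bond=135.0490
(2,1): Delta=-1.0000 Bond=135.0490
(2,2): Delta=-0.0771 Bond=14.4487
V0=42.2682

Risk-neutral probability p* = (R−d)/(u−d) = (1.02−0.9)/(1.29−0.9) = 0.3077.
Payoff layer (t=3): V(3,0)=72.8690, V(3,1)=44.7539, V(3,2)=4.4556, V(3,3)=0.0000
Node (2,0) S=72.0900: V=(p*·44.7539+(1−p*)·72.8690)/1.02=62.9590; Δ=(44.7539−72.8690)/(92.9961−64.8810)=-1.0000; B=V−Δ·S=135.0490
Node (2,1) S=103.3290: V=(p*·4.4556+(1−p*)·44.7539)/1.02=31.7200; Δ=(4.4556−44.7539)/(133.2944−92.9961)=-1.0000; B=V−Δ·S=135.0490
Node (2,2) S=148.1049: V=(p*·0.0000+(1−p*)·4.4556)/1.02=3.0242; Δ=(0.0000−4.4556)/(191.0553−133.2944)=-0.0771; B=V−Δ·S=14.4487
Node (1,0) S=80.1000: V=(p*·31.7200+(1−p*)·62.9590)/1.02=52.3010; Δ=(31.7200−62.9590)/(103.3290−72.0900)=-1.0000; B=V−Δ·S=132.4010
Node (1,1) S=114.8100: V=(p*·3.0242+(1−p*)·31.7200)/1.02=22.4417; Δ=(3.0242−31.7200)/(148.1049−103.3290)=-0.6409; B=V−Δ·S=96.0208
Node (0,0) S=89.0000: V=(p*·22.4417+(1−p*)·52.3010)/1.02=42.2682; Δ=(22.4417−52.3010)/(114.8100−80.1000)=-0.8603; B=V−Δ·S=118.8305
The time-0 hedge costs 42.2682, which is the no-arbitrage price.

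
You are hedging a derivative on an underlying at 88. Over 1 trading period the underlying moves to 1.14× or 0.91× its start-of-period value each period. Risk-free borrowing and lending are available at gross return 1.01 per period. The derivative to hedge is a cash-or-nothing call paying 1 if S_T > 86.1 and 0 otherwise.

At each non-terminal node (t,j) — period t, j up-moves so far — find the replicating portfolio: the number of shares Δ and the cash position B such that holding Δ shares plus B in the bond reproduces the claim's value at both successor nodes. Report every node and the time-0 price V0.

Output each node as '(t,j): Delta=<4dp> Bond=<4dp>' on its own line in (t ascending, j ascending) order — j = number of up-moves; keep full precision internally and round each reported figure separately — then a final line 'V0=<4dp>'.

(0,0): Delta=0.0494 Bond=-3.9173
V0=0.4305

Since d<R<u, set p* = (R−d)/(u−d) = 0.4348; price each node as the discounted p*-expectation of its children.
Terminal values V(1,·): V(1,0)=0.0000, V(1,1)=1.0000
  t=0,j=0: stock 88.0000 → up 100.3200 (V=1.0000), down 80.0800 (V=0.0000). Price 0.4305; hedge Δ=0.0494, bond B=-3.9173.
Check: Δ(0,0)·S0 + B(0,0) = 0.4305 = V0.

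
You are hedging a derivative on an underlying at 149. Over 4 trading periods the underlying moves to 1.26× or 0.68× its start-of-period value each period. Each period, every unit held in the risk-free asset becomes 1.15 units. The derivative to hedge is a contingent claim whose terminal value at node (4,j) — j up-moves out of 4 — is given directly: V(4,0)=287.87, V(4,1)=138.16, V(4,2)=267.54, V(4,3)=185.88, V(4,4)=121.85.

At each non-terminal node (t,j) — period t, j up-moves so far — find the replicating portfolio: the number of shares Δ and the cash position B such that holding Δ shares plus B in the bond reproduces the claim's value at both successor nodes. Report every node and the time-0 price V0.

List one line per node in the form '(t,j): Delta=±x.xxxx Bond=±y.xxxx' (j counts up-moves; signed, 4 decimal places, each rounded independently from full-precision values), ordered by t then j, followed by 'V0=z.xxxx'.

(0,0): Delta=-0.4131 Bond=158.1251
(1,0): Delta=-0.2476 Bond=165.0764
(1,1): Delta=-0.4340 Bond=185.7682
(2,0): Delta=1.6636 Bond=58.1650
(2,1): Delta=-0.4890 Bond=220.6549
(2,2): Delta=-0.4270 Bond=211.9902
(3,0): Delta=-5.5095 Bond=402.9496
(3,1): Delta=2.5696 Bond=-11.7625
(3,2): Delta=-0.8753 Bond=315.8951
(3,3): Delta=-0.3704 Bond=226.9127
V0=96.5803

No-arbitrage ⇒ martingale measure with p* = (R−d)/(u−d) = 0.8103.
Payoff layer (t=4): V(4,0)=287.8700, V(4,1)=138.1600, V(4,2)=267.5400, V(4,3)=185.8800, V(4,4)=121.8500
(3,0): S=46.8504. Δ = (V_up−V_dn)/(S_up−S_dn) = (138.1600−287.8700)/(59.0315−31.8583) = -5.5095. V = [p*·138.1600 + (1−p*)·287.8700]/1.15 = 144.8289. B = V − Δ·S = 402.9496.
(3,1): S=86.8110. Δ = (V_up−V_dn)/(S_up−S_dn) = (267.5400−138.1600)/(109.3818−59.0315) = 2.5696. V = [p*·267.5400 + (1−p*)·138.1600]/1.15 = 211.3064. B = V − Δ·S = -11.7625.
(3,2): S=160.8556. Δ = (V_up−V_dn)/(S_up−S_dn) = (185.8800−267.5400)/(202.6781−109.3818) = -0.8753. V = [p*·185.8800 + (1−p*)·267.5400]/1.15 = 175.1019. B = V − Δ·S = 315.8951.
(3,3): S=298.0560. Δ = (V_up−V_dn)/(S_up−S_dn) = (121.8500−185.8800)/(375.5506−202.6781) = -0.3704. V = [p*·121.8500 + (1−p*)·185.8800]/1.15 = 116.5162. B = V − Δ·S = 226.9127.
(2,0): S=68.8976. Δ = (V_up−V_dn)/(S_up−S_dn) = (211.3064−144.8289)/(86.8110−46.8504) = 1.6636. V = [p*·211.3064 + (1−p*)·144.8289]/1.15 = 172.7814. B = V − Δ·S = 58.1650.
(2,1): S=127.6632. Δ = (V_up−V_dn)/(S_up−S_dn) = (175.1019−211.3064)/(160.8556−86.8110) = -0.4890. V = [p*·175.1019 + (1−p*)·211.3064]/1.15 = 158.2333. B = V − Δ·S = 220.6549.
(2,2): S=236.5524. Δ = (V_up−V_dn)/(S_up−S_dn) = (116.5162−175.1019)/(298.0560−160.8556) = -0.4270. V = [p*·116.5162 + (1−p*)·175.1019]/1.15 = 110.9802. B = V − Δ·S = 211.9902.
(1,0): S=101.3200. Δ = (V_up−V_dn)/(S_up−S_dn) = (158.2333−172.7814)/(127.6632−68.8976) = -0.2476. V = [p*·158.2333 + (1−p*)·172.7814]/1.15 = 139.9934. B = V − Δ·S = 165.0764.
(1,1): S=187.7400. Δ = (V_up−V_dn)/(S_up−S_dn) = (110.9802−158.2333)/(236.5524−127.6632) = -0.4340. V = [p*·110.9802 + (1−p*)·158.2333]/1.15 = 104.2974. B = V − Δ·S = 185.7682.
(0,0): S=149.0000. Δ = (V_up−V_dn)/(S_up−S_dn) = (104.2974−139.9934)/(187.7400−101.3200) = -0.4131. V = [p*·104.2974 + (1−p*)·139.9934]/1.15 = 96.5803. B = V − Δ·S = 158.1251.
Each (Δ,B) replicates both successor values, so the strategy is self-financing and V0 is arbitrage-free.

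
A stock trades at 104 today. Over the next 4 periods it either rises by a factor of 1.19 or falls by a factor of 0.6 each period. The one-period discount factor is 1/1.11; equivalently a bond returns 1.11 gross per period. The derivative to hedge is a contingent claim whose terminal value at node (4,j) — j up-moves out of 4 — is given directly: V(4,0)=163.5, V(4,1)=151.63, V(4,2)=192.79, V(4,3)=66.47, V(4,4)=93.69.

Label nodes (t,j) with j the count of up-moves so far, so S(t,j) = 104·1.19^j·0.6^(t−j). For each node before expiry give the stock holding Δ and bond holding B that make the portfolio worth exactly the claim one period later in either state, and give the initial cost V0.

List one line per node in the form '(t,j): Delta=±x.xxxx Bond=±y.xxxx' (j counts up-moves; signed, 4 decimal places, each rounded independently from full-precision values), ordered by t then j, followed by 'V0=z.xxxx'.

(0,0): Delta=-0.2250 Bond=84.5594
(1,0): Delta=-1.8729 Bond=196.6896
(1,1): Delta=-0.0947 Bond=77.7309
(2,0): Delta=1.3854 Bond=96.3349
(2,1): Delta=-2.1306 Bond=237.4612
(2,2): Delta=0.0664 Bond=62.5669
(3,0): Delta=-0.8956 Bond=158.1722
(3,1): Delta=1.5658 Bond=98.8940
(3,2): Delta=-2.4229 Bond=289.4153
(3,3): Delta=0.2632 Bond=34.9447
V0=61.1605

The replicating-portfolio and risk-neutral prices coincide; use p* = (1.11−0.6)/(1.19−0.6) = 0.8644 for the latter.
Payoff layer (t=4): V(4,0)=163.5000, V(4,1)=151.6300, V(4,2)=192.7900, V(4,3)=66.4700, V(4,4)=93.6900
(3,0): S=22.4640. Δ = (V_up−V_dn)/(S_up−S_dn) = (151.6300−163.5000)/(26.7322−13.4784) = -0.8956. V = [p*·151.6300 + (1−p*)·163.5000]/1.11 = 138.0536. B = V − Δ·S = 158.1722.
(3,1): S=44.5536. Δ = (V_up−V_dn)/(S_up−S_dn) = (192.7900−151.6300)/(53.0188−26.7322) = 1.5658. V = [p*·192.7900 + (1−p*)·151.6300]/1.11 = 168.6567. B = V − Δ·S = 98.8940.
(3,2): S=88.3646. Δ = (V_up−V_dn)/(S_up−S_dn) = (66.4700−192.7900)/(105.1539−53.0188) = -2.4229. V = [p*·66.4700 + (1−p*)·192.7900]/1.11 = 75.3136. B = V − Δ·S = 289.4153.
(3,3): S=175.2565. Δ = (V_up−V_dn)/(S_up−S_dn) = (93.6900−66.4700)/(208.5553−105.1539) = 0.2632. V = [p*·93.6900 + (1−p*)·66.4700]/1.11 = 81.0803. B = V − Δ·S = 34.9447.
(2,0): S=37.4400. Δ = (V_up−V_dn)/(S_up−S_dn) = (168.6567−138.0536)/(44.5536−22.4640) = 1.3854. V = [p*·168.6567 + (1−p*)·138.0536]/1.11 = 148.2047. B = V − Δ·S = 96.3349.
(2,1): S=74.2560. Δ = (V_up−V_dn)/(S_up−S_dn) = (75.3136−168.6567)/(88.3646−44.5536) = -2.1306. V = [p*·75.3136 + (1−p*)·168.6567]/1.11 = 79.2525. B = V − Δ·S = 237.4612.
(2,2): S=147.2744. Δ = (V_up−V_dn)/(S_up−S_dn) = (81.0803−75.3136)/(175.2565−88.3646) = 0.0664. V = [p*·81.0803 + (1−p*)·75.3136]/1.11 = 72.3409. B = V − Δ·S = 62.5669.
(1,0): S=62.4000. Δ = (V_up−V_dn)/(S_up−S_dn) = (79.2525−148.2047)/(74.2560−37.4400) = -1.8729. V = [p*·79.2525 + (1−p*)·148.2047]/1.11 = 79.8216. B = V − Δ·S = 196.6896.
(1,1): S=123.7600. Δ = (V_up−V_dn)/(S_up−S_dn) = (72.3409−79.2525)/(147.2744−74.2560) = -0.0947. V = [p*·72.3409 + (1−p*)·79.2525]/1.11 = 66.0163. B = V − Δ·S = 77.7309.
(0,0): S=104.0000. Δ = (V_up−V_dn)/(S_up−S_dn) = (66.0163−79.8216)/(123.7600−62.4000) = -0.2250. V = [p*·66.0163 + (1−p*)·79.8216]/1.11 = 61.1605. B = V − Δ·S = 84.5594.
Self-financing check: at every node Δ·S+B equals the discounted successor values.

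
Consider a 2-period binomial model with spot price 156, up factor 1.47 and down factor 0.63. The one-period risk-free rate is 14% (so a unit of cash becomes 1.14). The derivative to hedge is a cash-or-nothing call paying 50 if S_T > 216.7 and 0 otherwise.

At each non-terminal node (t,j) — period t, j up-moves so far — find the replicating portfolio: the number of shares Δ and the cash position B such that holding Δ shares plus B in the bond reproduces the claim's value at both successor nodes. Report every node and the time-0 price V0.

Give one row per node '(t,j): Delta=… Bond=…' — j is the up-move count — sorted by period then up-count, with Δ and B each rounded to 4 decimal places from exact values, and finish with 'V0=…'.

(0,0): Delta=0.2032 Bond=-17.5191
(1,0): Delta=0.0000 Bond=0.0000
(1,1): Delta=0.2596 Bond=-32.8947
V0=14.1822

Under the risk-neutral measure, an up-move has probability p* = (R−d)/(u−d) = 0.6071 and values discount at R = 1.14.
Terminal values V(2,·): V(2,0)=0.0000, V(2,1)=0.0000, V(2,2)=50.0000
  t=1,j=0: stock 98.2800 → up 144.4716 (V=0.0000), down 61.9164 (V=0.0000). Price 0.0000; hedge Δ=0.0000, bond B=0.0000.
  t=1,j=1: stock 229.3200 → up 337.1004 (V=50.0000), down 144.4716 (V=0.0000). Price 26.6291; hedge Δ=0.2596, bond B=-32.8947.
  t=0,j=0: stock 156.0000 → up 229.3200 (V=26.6291), down 98.2800 (V=0.0000). Price 14.1822; hedge Δ=0.2032, bond B=-17.5191.
Each (Δ,B) replicates both successor values, so the strategy is self-financing and V0 is arbitrage-free.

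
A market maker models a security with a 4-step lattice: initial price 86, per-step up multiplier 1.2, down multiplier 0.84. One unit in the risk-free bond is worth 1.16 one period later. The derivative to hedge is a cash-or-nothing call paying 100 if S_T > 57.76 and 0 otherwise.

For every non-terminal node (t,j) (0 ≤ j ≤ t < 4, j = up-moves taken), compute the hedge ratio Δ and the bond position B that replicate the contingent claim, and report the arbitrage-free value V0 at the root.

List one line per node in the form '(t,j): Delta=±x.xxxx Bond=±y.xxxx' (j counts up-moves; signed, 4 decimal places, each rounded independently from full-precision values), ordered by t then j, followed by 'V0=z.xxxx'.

Risk-neutral probability p* = (R−d)/(u−d) = (1.16−0.84)/(1.2−0.84) = 0.8889.
Payoff layer (t=4): V(4,0)=0.0000, V(4,1)=100.0000, V(4,2)=100.0000, V(4,3)=100.0000, V(4,4)=100.0000
  t=3,j=0: stock 50.9725 → up 61.1671 (V=100.0000), down 42.8169 (V=0.0000). Price 76.6284; hedge Δ=5.4496, bond B=-201.1494.
  t=3,j=1: stock 72.8179 → up 87.3815 (V=100.0000), down 61.1671 (V=100.0000). Price 86.2069; hedge Δ=0.0000, bond B=86.2069.
  t=3,j=2: stock 104.0256 → up 124.8307 (V=100.0000), down 87.3815 (V=100.0000). Price 86.2069; hedge Δ=0.0000, bond B=86.2069.
  t=3,j=3: stock 148.6080 → up 178.3296 (V=100.0000), down 124.8307 (V=100.0000). Price 86.2069; hedge Δ=0.0000, bond B=86.2069.
  t=2,j=0: stock 60.6816 → up 72.8179 (V=86.2069), down 50.9725 (V=76.6284). Price 73.3988; hedge Δ=0.4385, bond B=46.7917.
  t=2,j=1: stock 86.6880 → up 104.0256 (V=86.2069), down 72.8179 (V=86.2069). Price 74.3163; hedge Δ=0.0000, bond B=74.3163.
  t=2,j=2: stock 123.8400 → up 148.6080 (V=86.2069), down 104.0256 (V=86.2069). Price 74.3163; hedge Δ=0.0000, bond B=74.3163.
  t=1,j=0: stock 72.2400 → up 86.6880 (V=74.3163), down 60.6816 (V=73.3988). Price 63.9779; hedge Δ=0.0353, bond B=61.4293.
  t=1,j=1: stock 103.2000 → up 123.8400 (V=74.3163), down 86.6880 (V=74.3163). Price 64.0658; hedge Δ=0.0000, bond B=64.0658.
  t=0,j=0: stock 86.0000 → up 103.2000 (V=64.0658), down 72.2400 (V=63.9779). Price 55.2207; hedge Δ=0.0028, bond B=54.9766.
Root portfolio cost Δ·86+B reproduces V0=55.2207.

(0,0): Delta=0.0028 Bond=54.9766
(1,0): Delta=0.0353 Bond=61.4293
(1,1): Delta=0.0000 Bond=64.0658
(2,0): Delta=0.4385 Bond=46.7917
(2,1): Delta=0.0000 Bond=74.3163
(2,2): Delta=0.0000 Bond=74.3163
(3,0): Delta=5.4496 Bond=-201.1494
(3,1): Delta=0.0000 Bond=86.2069
(3,2): Delta=0.0000 Bond=86.2069
(3,3): Delta=0.0000 Bond=86.2069
V0=55.2207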